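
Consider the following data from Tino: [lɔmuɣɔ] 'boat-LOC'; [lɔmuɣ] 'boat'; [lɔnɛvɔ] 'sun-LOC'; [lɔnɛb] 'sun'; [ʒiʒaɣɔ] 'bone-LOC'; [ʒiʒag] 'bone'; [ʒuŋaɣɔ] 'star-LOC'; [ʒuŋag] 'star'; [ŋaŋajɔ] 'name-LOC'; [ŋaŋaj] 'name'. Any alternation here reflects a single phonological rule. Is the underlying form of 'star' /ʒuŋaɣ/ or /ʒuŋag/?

/ʒuŋag/

The root 'star' surfaces as [ʒuŋaɣɔ] and [ʒuŋag], with a stem-final [ɣ] ~ [g] alternation.
The stem 'boat' ([lɔmuɣɔ], [lɔmuɣ]) shows [ɣ] unchanged in both environments, so [ɣ] cannot be basic with [g] derived in isolation.
The underlying segment must be /g/; voiced stops become fricatives between vowels, yielding [ɣ] there.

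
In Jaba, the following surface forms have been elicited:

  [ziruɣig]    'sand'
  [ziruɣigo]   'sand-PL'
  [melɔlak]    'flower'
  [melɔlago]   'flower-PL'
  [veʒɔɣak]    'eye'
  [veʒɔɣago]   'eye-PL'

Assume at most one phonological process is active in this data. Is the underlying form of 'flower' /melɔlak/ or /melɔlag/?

In [melɔlak] and [melɔlago] the final segment of 'flower' alternates: [k] ~ [g].
Compare 'sand', with invariant [g] in [ziruɣig] and [ziruɣigo]: an analysis with underlying /g/ and a rule producing [k] in isolation would wrongly predict alternation here too.
The underlying segment must be /k/; voiceless stops become voiced between vowels, yielding [g] there.

/melɔlak/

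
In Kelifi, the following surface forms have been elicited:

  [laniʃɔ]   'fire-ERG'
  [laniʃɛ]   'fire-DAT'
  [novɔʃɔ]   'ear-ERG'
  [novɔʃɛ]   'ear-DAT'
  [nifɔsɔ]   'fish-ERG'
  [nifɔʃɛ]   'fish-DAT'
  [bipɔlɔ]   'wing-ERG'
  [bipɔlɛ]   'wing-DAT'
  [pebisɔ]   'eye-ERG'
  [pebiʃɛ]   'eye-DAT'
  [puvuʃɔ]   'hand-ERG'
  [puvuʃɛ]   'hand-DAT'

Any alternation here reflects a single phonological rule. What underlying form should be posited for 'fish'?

/nifɔs/

The root 'fish' surfaces as [nifɔsɔ] and [nifɔʃɛ], with a stem-final [s] ~ [ʃ] alternation.
The stem 'ear' ([novɔʃɔ], [novɔʃɛ]) shows [ʃ] unchanged in both environments, so [ʃ] cannot be basic with [s] derived before the ERG suffix.
The underlying segment must be /s/; /s/ becomes palato-alveolar [ʃ] before a front vowel, yielding [ʃ] there.
So 'fish' = /nifɔs/.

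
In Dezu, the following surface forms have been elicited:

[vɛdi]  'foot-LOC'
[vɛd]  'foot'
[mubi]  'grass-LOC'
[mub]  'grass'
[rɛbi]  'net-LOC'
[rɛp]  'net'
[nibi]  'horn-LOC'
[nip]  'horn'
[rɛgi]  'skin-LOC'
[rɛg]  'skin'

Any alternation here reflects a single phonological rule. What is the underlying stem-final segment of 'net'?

The root 'net' surfaces as [rɛbi] and [rɛp], with a stem-final [b] ~ [p] alternation.
If /b/ were underlying and a rule turned it into [p] in isolation, 'grass' would also alternate; but it has [b] in both [mubi] and [mub].
So /p/ is underlying, and a rule of intervocalic voicing — voiceless stops become voiced between vowels — gives [b].

/p/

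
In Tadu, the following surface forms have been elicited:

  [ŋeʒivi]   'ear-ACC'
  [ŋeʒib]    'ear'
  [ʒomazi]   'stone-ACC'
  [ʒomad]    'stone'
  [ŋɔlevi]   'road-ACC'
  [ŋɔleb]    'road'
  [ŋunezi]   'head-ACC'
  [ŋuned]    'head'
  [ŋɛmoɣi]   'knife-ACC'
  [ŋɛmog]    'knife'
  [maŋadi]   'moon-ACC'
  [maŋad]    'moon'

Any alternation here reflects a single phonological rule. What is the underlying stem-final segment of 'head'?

'head' shows [z] ~ [d] at the end of the stem ([ŋunezi] vs [ŋuned]).
The stem 'moon' ([maŋadi], [maŋad]) shows [d] unchanged in both environments, so [d] cannot be basic with [z] derived before the ACC suffix.
The alternation reflects word-final hardening: voiced fricatives become stops word-finally. /z/ is underlying.

/z/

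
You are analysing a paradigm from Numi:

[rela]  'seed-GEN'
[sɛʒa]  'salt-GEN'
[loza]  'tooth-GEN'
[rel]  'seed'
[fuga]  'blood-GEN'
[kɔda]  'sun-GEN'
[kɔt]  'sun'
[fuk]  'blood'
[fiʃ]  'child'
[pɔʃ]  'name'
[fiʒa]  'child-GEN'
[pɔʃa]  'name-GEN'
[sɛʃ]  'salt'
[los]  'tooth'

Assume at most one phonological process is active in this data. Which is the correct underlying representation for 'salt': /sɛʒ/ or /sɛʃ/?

'salt' shows [ʃ] ~ [ʒ] at the end of the stem ([sɛʃ] vs [sɛʒa]).
But 'name' keeps [ʃ] in both environments ([pɔʃ], [pɔʃa]), so there is no rule changing /ʃ/ to [ʒ] before the GEN suffix.
The underlying segment must be /ʒ/; voiced obstruents become voiceless word-finally, yielding [ʃ] there.

/sɛʒ/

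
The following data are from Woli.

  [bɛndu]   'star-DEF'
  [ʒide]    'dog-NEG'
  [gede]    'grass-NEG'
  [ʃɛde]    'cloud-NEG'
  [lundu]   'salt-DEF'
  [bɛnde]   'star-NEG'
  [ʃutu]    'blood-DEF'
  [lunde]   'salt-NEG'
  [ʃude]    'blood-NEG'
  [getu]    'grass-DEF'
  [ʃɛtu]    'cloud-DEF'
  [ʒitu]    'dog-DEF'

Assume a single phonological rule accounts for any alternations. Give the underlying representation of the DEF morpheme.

The DEF morpheme has two allomorphs, [-du] and [-tu].
By contrast the NEG suffix keeps its initial [d] throughout — that segment must be underlying.
The DEF suffix is therefore /-tu/ underlyingly, with post-nasal voicing: voiceless stops become voiced after a nasal.

/-tu/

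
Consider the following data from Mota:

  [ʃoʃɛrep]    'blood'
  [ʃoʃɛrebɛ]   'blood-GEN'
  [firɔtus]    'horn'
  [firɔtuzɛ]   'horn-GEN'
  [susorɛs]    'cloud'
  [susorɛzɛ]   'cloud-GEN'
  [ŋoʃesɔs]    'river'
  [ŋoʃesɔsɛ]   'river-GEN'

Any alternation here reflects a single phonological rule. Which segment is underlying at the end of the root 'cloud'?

/z/

The stem for 'cloud' ends in [s] in [susorɛs] but [z] in [susorɛzɛ].
If /s/ were underlying and a rule turned it into [z] before the GEN suffix, 'river' would also alternate; but it has [s] in both [ŋoʃesɔs] and [ŋoʃesɔsɛ].
Therefore /z/ is basic and [s] is derived by word-final obstruent devoicing (voiced obstruents become voiceless word-finally).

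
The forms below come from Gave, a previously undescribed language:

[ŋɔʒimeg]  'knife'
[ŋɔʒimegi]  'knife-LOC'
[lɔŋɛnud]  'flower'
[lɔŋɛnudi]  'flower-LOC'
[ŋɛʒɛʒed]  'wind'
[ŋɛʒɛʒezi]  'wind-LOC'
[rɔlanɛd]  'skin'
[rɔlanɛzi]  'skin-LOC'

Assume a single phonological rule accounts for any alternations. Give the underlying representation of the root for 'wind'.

'wind' shows [d] ~ [z] at the end of the stem ([ŋɛʒɛʒed] vs [ŋɛʒɛʒezi]).
The stem 'flower' ([lɔŋɛnud], [lɔŋɛnudi]) shows [d] unchanged in both environments, so [d] cannot be basic with [z] derived before the LOC suffix.
The alternation reflects word-final hardening: voiced fricatives become stops word-finally. /z/ is underlying.
Hence 'wind' is /ŋɛʒɛʒez/ underlyingly.

/ŋɛʒɛʒez/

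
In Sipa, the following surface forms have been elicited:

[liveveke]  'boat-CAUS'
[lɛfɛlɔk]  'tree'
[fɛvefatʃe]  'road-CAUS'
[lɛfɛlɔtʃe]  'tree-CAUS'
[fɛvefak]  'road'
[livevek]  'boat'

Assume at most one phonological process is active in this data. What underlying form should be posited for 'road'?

/fɛvefatʃ/

The stem for 'road' ends in [tʃ] in [fɛvefatʃe] but [k] in [fɛvefak].
If /k/ were underlying and a rule turned it into [tʃ] before the CAUS suffix, 'boat' would also alternate; but it has [k] in both [liveveke] and [livevek].
So /tʃ/ is underlying, and a rule of depalatalization — palato-alveolar /tʃ/ becomes [k] when no front vowel follows — gives [k].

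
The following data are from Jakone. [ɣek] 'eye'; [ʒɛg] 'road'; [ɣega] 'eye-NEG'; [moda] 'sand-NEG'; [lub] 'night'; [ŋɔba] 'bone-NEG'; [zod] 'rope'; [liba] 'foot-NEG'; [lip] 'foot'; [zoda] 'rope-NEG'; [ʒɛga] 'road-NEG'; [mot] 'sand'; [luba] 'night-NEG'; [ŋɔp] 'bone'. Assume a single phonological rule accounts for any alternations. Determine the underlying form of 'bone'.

/ŋɔp/

'bone' shows [p] ~ [b] at the end of the stem ([ŋɔp] vs [ŋɔba]).
Compare 'night', with invariant [b] in [lub] and [luba]: an analysis with underlying /b/ and a rule producing [p] in isolation would wrongly predict alternation here too.
Therefore /p/ is basic and [b] is derived by intervocalic voicing (voiceless stops become voiced between vowels).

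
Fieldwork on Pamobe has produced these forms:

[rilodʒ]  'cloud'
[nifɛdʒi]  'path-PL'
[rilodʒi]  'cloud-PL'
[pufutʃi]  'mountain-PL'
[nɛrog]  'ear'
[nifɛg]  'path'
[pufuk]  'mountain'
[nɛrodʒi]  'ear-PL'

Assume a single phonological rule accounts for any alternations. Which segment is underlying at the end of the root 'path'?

The stem for 'path' ends in [dʒ] in [nifɛdʒi] but [g] in [nifɛg].
But 'cloud' keeps [dʒ] in both environments ([rilodʒi], [rilodʒ]), so there is no rule changing /dʒ/ to [g] in isolation.
So /g/ is underlying, and a rule of palatalization before a front vowel — /k/ and /g/ become palato-alveolar [tʃ] and [dʒ] before a front vowel — gives [dʒ].

/g/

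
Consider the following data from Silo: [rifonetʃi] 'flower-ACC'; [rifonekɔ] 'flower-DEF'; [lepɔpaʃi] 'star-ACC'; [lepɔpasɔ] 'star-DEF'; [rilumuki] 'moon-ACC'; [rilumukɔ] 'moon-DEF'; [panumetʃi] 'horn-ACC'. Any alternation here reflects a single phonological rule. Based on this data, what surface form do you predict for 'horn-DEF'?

[panumekɔ]

In [rifonetʃi] and [rifonekɔ] the final segment of 'flower' alternates: [tʃ] ~ [k].
If /k/ were underlying and a rule turned it into [tʃ] before the ACC suffix, 'moon' would also alternate; but it has [k] in both [rilumuki] and [rilumukɔ].
The alternation reflects depalatalization: palato-alveolar /tʃ/ and /ʃ/ become [k] and [s] when no front vowel follows. /tʃ/ is underlying.
From [panumetʃi] the stem 'horn' is /panumetʃ/; when no front vowel follows this yields [panumekɔ].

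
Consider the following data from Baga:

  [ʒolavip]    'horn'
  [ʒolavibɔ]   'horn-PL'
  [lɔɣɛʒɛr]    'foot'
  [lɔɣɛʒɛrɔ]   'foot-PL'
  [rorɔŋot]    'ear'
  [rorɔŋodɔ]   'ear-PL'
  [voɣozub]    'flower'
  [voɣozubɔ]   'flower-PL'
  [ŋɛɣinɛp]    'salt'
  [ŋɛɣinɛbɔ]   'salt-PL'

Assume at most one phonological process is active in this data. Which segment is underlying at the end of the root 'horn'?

In [ʒolavip] and [ʒolavibɔ] the final segment of 'horn' alternates: [p] ~ [b].
If /b/ were underlying and a rule turned it into [p] in isolation, 'flower' would also alternate; but it has [b] in both [voɣozub] and [voɣozubɔ].
Therefore /p/ is basic and [b] is derived by intervocalic voicing (voiceless stops become voiced between vowels).

/p/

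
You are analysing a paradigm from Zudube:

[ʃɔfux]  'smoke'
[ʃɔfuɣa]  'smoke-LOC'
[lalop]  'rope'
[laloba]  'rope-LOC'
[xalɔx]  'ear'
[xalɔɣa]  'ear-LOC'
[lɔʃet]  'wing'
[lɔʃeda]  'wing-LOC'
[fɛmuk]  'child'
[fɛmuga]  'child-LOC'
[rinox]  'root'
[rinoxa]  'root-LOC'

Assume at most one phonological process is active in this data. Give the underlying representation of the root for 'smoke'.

/ʃɔfuɣ/

The root 'smoke' surfaces as [ʃɔfux] and [ʃɔfuɣa], with a stem-final [x] ~ [ɣ] alternation.
If /x/ were underlying and a rule turned it into [ɣ] before the LOC suffix, 'root' would also alternate; but it has [x] in both [rinox] and [rinoxa].
Therefore /ɣ/ is basic and [x] is derived by word-final obstruent devoicing (voiced obstruents become voiceless word-finally).
The underlying form of 'smoke' is therefore /ʃɔfuɣ/.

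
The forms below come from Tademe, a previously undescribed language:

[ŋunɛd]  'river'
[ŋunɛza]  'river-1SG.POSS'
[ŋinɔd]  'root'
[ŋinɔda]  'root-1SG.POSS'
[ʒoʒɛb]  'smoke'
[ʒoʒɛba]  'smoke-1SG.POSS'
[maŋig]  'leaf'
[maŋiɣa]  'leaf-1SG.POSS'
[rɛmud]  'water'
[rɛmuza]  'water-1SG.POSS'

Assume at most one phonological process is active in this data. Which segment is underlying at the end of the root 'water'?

In [rɛmud] and [rɛmuza] the final segment of 'water' alternates: [d] ~ [z].
Compare 'root', with invariant [d] in [ŋinɔd] and [ŋinɔda]: an analysis with underlying /d/ and a rule producing [z] before the 1SG.POSS suffix would wrongly predict alternation here too.
So /z/ is underlying, and a rule of word-final hardening — voiced fricatives become stops word-finally — gives [d].

/z/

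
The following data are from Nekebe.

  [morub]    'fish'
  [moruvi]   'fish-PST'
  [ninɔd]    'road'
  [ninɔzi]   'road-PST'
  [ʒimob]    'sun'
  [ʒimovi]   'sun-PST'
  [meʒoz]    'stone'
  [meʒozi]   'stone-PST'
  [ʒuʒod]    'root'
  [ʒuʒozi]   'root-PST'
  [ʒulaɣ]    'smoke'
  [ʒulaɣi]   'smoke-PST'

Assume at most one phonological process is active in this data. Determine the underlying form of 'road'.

The root 'road' surfaces as [ninɔd] and [ninɔzi], with a stem-final [d] ~ [z] alternation.
Compare 'stone', with invariant [z] in [meʒoz] and [meʒozi]: an analysis with underlying /z/ and a rule producing [d] in isolation would wrongly predict alternation here too.
The underlying segment must be /d/; voiced stops become fricatives between vowels, yielding [z] there.
Hence 'road' is /ninɔd/ underlyingly.

/ninɔd/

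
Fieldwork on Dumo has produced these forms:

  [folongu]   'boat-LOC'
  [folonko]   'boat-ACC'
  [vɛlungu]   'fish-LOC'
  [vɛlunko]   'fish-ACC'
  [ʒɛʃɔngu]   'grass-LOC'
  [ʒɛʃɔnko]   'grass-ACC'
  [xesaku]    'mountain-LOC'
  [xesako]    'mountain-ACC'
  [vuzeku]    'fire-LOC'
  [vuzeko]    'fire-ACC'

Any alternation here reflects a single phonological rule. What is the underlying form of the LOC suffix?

/-gu/

The LOC suffix surfaces as [-gu] and [-ku], depending on the final segment of the stem.
By contrast the ACC suffix keeps its initial [k] throughout — that segment must be underlying.
So the underlying form is /-gu/, and voiced stops become voiceless after a vowel.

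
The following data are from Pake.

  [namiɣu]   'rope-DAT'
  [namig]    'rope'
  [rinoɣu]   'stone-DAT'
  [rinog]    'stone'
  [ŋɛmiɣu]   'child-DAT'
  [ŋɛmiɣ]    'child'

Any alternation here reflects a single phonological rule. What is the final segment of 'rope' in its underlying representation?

/g/

The root 'rope' surfaces as [namiɣu] and [namig], with a stem-final [ɣ] ~ [g] alternation.
If /ɣ/ were underlying and a rule turned it into [g] in isolation, 'child' would also alternate; but it has [ɣ] in both [ŋɛmiɣu] and [ŋɛmiɣ].
So /g/ is underlying, and a rule of intervocalic spirantization — voiced stops become fricatives between vowels — gives [ɣ].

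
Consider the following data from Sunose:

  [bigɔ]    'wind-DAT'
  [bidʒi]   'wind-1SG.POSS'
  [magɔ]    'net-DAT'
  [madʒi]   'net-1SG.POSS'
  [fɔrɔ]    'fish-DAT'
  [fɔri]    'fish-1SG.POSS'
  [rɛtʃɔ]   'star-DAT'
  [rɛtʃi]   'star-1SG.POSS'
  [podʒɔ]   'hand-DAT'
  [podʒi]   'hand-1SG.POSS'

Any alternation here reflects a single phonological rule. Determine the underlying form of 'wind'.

'wind' shows [g] ~ [dʒ] at the end of the stem ([bigɔ] vs [bidʒi]).
But 'hand' keeps [dʒ] in both environments ([podʒɔ], [podʒi]), so there is no rule changing /dʒ/ to [g] before the DAT suffix.
So /g/ is underlying, and a rule of palatalization before a front vowel — /g/ becomes palato-alveolar [dʒ] before a front vowel — gives [dʒ].

/big/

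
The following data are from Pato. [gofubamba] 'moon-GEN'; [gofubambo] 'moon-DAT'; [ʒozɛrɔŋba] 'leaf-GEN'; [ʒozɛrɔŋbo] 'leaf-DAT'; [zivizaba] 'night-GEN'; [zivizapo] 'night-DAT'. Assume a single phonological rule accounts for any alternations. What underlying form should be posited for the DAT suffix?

The DAT morpheme has two allomorphs, [-bo] and [-po].
By contrast the GEN suffix keeps its initial [b] throughout — that segment must be underlying.
The DAT suffix is therefore /-po/ underlyingly, with post-nasal voicing: voiceless stops become voiced after a nasal.

/-po/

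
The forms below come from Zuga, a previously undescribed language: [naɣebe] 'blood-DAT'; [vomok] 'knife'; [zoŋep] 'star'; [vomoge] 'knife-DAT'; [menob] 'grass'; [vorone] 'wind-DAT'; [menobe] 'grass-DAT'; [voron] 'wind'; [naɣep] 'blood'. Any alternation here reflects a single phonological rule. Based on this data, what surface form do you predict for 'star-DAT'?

In [naɣep] and [naɣebe] the final segment of 'blood' alternates: [p] ~ [b].
But 'grass' keeps [b] in both environments ([menob], [menobe]), so there is no rule changing /b/ to [p] in isolation.
Therefore /p/ is basic and [b] is derived by intervocalic voicing (voiceless stops become voiced between vowels).
From [zoŋep] the stem 'star' is /zoŋep/; between vowels this yields [zoŋebe].

[zoŋebe]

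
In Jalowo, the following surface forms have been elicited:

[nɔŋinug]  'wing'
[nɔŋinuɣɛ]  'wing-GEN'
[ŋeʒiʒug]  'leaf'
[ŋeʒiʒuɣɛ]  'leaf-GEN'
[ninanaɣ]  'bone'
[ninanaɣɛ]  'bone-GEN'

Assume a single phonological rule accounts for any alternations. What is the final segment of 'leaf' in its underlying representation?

/g/

'leaf' shows [g] ~ [ɣ] at the end of the stem ([ŋeʒiʒug] vs [ŋeʒiʒuɣɛ]).
Compare 'bone', with invariant [ɣ] in [ninanaɣ] and [ninanaɣɛ]: an analysis with underlying /ɣ/ and a rule producing [g] in isolation would wrongly predict alternation here too.
The underlying segment must be /g/; voiced stops become fricatives between vowels, yielding [ɣ] there.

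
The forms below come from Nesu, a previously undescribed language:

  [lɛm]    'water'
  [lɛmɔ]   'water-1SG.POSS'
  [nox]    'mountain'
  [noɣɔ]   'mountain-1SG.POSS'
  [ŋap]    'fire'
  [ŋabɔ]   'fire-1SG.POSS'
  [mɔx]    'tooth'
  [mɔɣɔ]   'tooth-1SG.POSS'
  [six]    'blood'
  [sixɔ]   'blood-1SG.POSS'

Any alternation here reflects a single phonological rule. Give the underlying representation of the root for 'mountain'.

/noɣ/

The stem for 'mountain' ends in [x] in [nox] but [ɣ] in [noɣɔ].
Compare 'blood', with invariant [x] in [six] and [sixɔ]: an analysis with underlying /x/ and a rule producing [ɣ] before the 1SG.POSS suffix would wrongly predict alternation here too.
Therefore /ɣ/ is basic and [x] is derived by word-final obstruent devoicing (voiced obstruents become voiceless word-finally).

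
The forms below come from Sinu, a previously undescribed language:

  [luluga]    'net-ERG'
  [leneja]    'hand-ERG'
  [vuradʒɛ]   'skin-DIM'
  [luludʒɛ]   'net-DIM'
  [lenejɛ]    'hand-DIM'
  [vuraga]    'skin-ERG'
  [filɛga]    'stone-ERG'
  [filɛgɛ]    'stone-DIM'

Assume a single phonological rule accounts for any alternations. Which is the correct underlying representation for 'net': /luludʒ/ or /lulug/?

/luludʒ/

The root 'net' surfaces as [luludʒɛ] and [luluga], with a stem-final [dʒ] ~ [g] alternation.
But 'stone' keeps [g] in both environments ([filɛgɛ], [filɛga]), so there is no rule changing /g/ to [dʒ] before the DIM suffix.
The underlying segment must be /dʒ/; palato-alveolar /dʒ/ becomes [g] when no front vowel follows, yielding [g] there.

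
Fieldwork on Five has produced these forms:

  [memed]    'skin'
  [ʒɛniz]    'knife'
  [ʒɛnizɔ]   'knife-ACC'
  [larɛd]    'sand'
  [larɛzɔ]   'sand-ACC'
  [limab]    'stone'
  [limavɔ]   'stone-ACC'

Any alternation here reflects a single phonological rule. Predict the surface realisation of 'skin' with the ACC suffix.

The root 'sand' surfaces as [larɛd] and [larɛzɔ], with a stem-final [d] ~ [z] alternation.
If /z/ were underlying and a rule turned it into [d] in isolation, 'knife' would also alternate; but it has [z] in both [ʒɛniz] and [ʒɛnizɔ].
Therefore /d/ is basic and [z] is derived by intervocalic spirantization (voiced stops become fricatives between vowels).
The one attested form of 'skin', [memed], shows underlying /memed/. Applying the same rule between vowels gives [memezɔ].

[memezɔ]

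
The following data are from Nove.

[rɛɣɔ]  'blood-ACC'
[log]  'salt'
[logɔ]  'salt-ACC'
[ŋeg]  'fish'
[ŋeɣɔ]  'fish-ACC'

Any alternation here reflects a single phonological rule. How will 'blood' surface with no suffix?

The stem for 'fish' ends in [g] in [ŋeg] but [ɣ] in [ŋeɣɔ].
The stem 'salt' ([log], [logɔ]) shows [g] unchanged in both environments, so [g] cannot be basic with [ɣ] derived before the ACC suffix.
So /ɣ/ is underlying, and a rule of word-final hardening — voiced fricatives become stops word-finally — gives [g].
The one attested form of 'blood', [rɛɣɔ], shows underlying /rɛɣ/. Applying the same rule word-finally gives [rɛg].

[rɛg]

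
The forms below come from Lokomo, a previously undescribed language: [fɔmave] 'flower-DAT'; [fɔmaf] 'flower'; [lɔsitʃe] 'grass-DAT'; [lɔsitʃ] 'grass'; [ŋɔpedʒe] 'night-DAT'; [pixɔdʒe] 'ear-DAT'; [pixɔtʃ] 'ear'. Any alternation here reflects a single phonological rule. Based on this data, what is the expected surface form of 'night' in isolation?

[ŋɔpetʃ]

In [pixɔdʒe] and [pixɔtʃ] the final segment of 'ear' alternates: [dʒ] ~ [tʃ].
Compare 'grass', with invariant [tʃ] in [lɔsitʃe] and [lɔsitʃ]: an analysis with underlying /tʃ/ and a rule producing [dʒ] before the DAT suffix would wrongly predict alternation here too.
The underlying segment must be /dʒ/; voiced obstruents become voiceless word-finally, yielding [tʃ] there.
The one attested form of 'night', [ŋɔpedʒe], shows underlying /ŋɔpedʒ/. Applying the same rule word-finally gives [ŋɔpetʃ].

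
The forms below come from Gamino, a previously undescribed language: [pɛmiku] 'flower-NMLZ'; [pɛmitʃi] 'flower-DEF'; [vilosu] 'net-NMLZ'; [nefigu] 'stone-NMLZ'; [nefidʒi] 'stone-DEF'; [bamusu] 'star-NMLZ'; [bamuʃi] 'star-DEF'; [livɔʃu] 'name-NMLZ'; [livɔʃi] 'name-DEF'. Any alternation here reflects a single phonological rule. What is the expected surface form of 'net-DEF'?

'star' shows [s] ~ [ʃ] at the end of the stem ([bamusu] vs [bamuʃi]).
Compare 'name', with invariant [ʃ] in [livɔʃu] and [livɔʃi]: an analysis with underlying /ʃ/ and a rule producing [s] before the NMLZ suffix would wrongly predict alternation here too.
So /s/ is underlying, and a rule of palatalization before a front vowel — /k/, /g/ and /s/ become palato-alveolar [tʃ], [dʒ] and [ʃ] before a front vowel — gives [ʃ].
From [vilosu] the stem 'net' is /vilos/; before a front vowel this yields [viloʃi].

[viloʃi]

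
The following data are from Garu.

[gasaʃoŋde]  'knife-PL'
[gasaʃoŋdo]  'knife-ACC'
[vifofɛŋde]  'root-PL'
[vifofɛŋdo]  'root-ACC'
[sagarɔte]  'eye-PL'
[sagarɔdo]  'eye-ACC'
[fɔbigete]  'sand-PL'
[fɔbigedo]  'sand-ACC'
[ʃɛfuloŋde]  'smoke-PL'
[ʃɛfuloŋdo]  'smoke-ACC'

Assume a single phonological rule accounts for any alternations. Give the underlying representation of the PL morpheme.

/-te/

The PL morpheme has two allomorphs, [-de] and [-te].
The ACC suffix, which begins with [d], is invariant after every stem; so [d] is not altered by any rule here.
The PL suffix is therefore /-te/ underlyingly, with post-nasal voicing: voiceless stops become voiced after a nasal.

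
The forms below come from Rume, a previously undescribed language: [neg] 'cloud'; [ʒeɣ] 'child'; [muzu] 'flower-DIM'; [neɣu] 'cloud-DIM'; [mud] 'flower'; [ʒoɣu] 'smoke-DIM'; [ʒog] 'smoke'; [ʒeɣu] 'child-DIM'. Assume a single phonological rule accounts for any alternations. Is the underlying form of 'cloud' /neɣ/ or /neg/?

'cloud' shows [ɣ] ~ [g] at the end of the stem ([neɣu] vs [neg]).
But 'child' keeps [ɣ] in both environments ([ʒeɣu], [ʒeɣ]), so there is no rule changing /ɣ/ to [g] in isolation.
The underlying segment must be /g/; voiced stops become fricatives between vowels, yielding [ɣ] there.

/neg/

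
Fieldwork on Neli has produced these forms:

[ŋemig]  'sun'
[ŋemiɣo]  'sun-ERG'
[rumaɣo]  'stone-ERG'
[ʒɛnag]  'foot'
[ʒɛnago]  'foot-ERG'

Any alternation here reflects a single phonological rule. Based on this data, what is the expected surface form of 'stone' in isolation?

[rumag]

The stem for 'sun' ends in [g] in [ŋemig] but [ɣ] in [ŋemiɣo].
If /g/ were underlying and a rule turned it into [ɣ] before the ERG suffix, 'foot' would also alternate; but it has [g] in both [ʒɛnag] and [ʒɛnago].
Therefore /ɣ/ is basic and [g] is derived by word-final hardening (voiced fricatives become stops word-finally).
The one attested form of 'stone', [rumaɣo], shows underlying /rumaɣ/. Applying the same rule word-finally gives [rumag].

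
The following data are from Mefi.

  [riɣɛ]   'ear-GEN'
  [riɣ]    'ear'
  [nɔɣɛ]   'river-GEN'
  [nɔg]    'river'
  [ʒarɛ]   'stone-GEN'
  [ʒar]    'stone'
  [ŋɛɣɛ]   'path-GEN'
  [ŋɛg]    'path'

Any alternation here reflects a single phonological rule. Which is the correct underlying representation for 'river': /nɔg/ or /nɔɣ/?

/nɔg/

In [nɔɣɛ] and [nɔg] the final segment of 'river' alternates: [ɣ] ~ [g].
But 'ear' keeps [ɣ] in both environments ([riɣɛ], [riɣ]), so there is no rule changing /ɣ/ to [g] in isolation.
The underlying segment must be /g/; voiced stops become fricatives between vowels, yielding [ɣ] there.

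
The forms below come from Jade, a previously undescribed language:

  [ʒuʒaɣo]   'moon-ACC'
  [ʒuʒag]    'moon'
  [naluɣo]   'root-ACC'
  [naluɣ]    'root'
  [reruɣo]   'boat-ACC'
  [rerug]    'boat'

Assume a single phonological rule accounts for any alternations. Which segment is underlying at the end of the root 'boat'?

/g/

The root 'boat' surfaces as [reruɣo] and [rerug], with a stem-final [ɣ] ~ [g] alternation.
The stem 'root' ([naluɣo], [naluɣ]) shows [ɣ] unchanged in both environments, so [ɣ] cannot be basic with [g] derived in isolation.
The alternation reflects intervocalic spirantization: voiced stops become fricatives between vowels. /g/ is underlying.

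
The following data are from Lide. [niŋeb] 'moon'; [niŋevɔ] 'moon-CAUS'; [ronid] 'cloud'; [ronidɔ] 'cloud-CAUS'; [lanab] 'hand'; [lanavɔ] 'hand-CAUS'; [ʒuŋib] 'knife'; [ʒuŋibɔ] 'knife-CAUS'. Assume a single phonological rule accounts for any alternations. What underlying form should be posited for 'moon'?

/niŋev/

The root 'moon' surfaces as [niŋeb] and [niŋevɔ], with a stem-final [b] ~ [v] alternation.
The stem 'knife' ([ʒuŋib], [ʒuŋibɔ]) shows [b] unchanged in both environments, so [b] cannot be basic with [v] derived before the CAUS suffix.
So /v/ is underlying, and a rule of word-final hardening — voiced fricatives become stops word-finally — gives [b].
The underlying form of 'moon' is therefore /niŋev/.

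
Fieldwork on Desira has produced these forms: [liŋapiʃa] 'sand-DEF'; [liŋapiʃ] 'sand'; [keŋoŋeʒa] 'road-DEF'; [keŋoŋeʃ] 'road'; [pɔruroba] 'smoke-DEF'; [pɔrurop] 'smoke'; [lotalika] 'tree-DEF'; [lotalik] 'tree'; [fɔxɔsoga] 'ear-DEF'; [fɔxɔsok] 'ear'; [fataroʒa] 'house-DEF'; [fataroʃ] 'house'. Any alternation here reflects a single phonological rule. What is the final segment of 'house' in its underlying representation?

In [fataroʒa] and [fataroʃ] the final segment of 'house' alternates: [ʒ] ~ [ʃ].
Compare 'sand', with invariant [ʃ] in [liŋapiʃa] and [liŋapiʃ]: an analysis with underlying /ʃ/ and a rule producing [ʒ] before the DEF suffix would wrongly predict alternation here too.
The alternation reflects word-final obstruent devoicing: voiced obstruents become voiceless word-finally. /ʒ/ is underlying.

/ʒ/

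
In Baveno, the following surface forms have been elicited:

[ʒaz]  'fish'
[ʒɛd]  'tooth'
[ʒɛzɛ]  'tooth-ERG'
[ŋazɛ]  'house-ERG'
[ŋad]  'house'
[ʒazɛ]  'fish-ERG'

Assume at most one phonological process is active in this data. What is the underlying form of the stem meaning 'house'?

The root 'house' surfaces as [ŋazɛ] and [ŋad], with a stem-final [z] ~ [d] alternation.
Compare 'fish', with invariant [z] in [ʒazɛ] and [ʒaz]: an analysis with underlying /z/ and a rule producing [d] in isolation would wrongly predict alternation here too.
Therefore /d/ is basic and [z] is derived by intervocalic spirantization (voiced stops become fricatives between vowels).

/ŋad/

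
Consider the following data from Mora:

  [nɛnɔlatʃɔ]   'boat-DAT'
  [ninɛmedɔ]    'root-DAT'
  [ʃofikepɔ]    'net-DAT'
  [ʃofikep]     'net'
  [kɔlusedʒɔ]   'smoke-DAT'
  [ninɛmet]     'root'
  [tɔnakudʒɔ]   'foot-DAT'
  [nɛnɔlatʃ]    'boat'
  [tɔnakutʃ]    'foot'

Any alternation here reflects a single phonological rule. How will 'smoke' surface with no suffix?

The stem for 'foot' ends in [dʒ] in [tɔnakudʒɔ] but [tʃ] in [tɔnakutʃ].
The stem 'boat' ([nɛnɔlatʃɔ], [nɛnɔlatʃ]) shows [tʃ] unchanged in both environments, so [tʃ] cannot be basic with [dʒ] derived before the DAT suffix.
So /dʒ/ is underlying, and a rule of word-final obstruent devoicing — voiced obstruents become voiceless word-finally — gives [tʃ].
The one attested form of 'smoke', [kɔlusedʒɔ], shows underlying /kɔlusedʒ/. Applying the same rule word-finally gives [kɔlusetʃ].

[kɔlusetʃ]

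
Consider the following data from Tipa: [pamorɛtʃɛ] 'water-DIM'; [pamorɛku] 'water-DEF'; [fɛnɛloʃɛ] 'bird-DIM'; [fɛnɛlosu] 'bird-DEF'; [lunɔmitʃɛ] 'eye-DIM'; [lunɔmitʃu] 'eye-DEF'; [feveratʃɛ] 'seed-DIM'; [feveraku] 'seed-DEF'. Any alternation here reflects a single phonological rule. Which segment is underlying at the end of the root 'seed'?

The root 'seed' surfaces as [feveratʃɛ] and [feveraku], with a stem-final [tʃ] ~ [k] alternation.
The stem 'eye' ([lunɔmitʃɛ], [lunɔmitʃu]) shows [tʃ] unchanged in both environments, so [tʃ] cannot be basic with [k] derived before the DEF suffix.
The underlying segment must be /k/; /k/ and /s/ become palato-alveolar [tʃ] and [ʃ] before a front vowel, yielding [tʃ] there.

/k/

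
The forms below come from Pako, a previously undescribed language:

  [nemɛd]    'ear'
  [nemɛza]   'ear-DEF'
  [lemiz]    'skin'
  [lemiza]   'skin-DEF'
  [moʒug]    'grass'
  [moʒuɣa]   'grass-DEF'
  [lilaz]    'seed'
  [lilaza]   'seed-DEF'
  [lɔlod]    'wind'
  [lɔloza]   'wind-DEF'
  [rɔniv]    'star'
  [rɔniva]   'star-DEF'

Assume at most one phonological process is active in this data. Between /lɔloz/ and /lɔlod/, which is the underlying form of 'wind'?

The root 'wind' surfaces as [lɔlod] and [lɔloza], with a stem-final [d] ~ [z] alternation.
The stem 'seed' ([lilaz], [lilaza]) shows [z] unchanged in both environments, so [z] cannot be basic with [d] derived in isolation.
Therefore /d/ is basic and [z] is derived by intervocalic spirantization (voiced stops become fricatives between vowels).

/lɔlod/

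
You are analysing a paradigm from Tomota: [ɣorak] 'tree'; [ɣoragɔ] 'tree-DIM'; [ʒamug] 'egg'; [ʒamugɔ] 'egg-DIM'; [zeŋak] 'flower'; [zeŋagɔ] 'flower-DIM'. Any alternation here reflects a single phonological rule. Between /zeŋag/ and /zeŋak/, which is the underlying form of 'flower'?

/zeŋak/

The root 'flower' surfaces as [zeŋak] and [zeŋagɔ], with a stem-final [k] ~ [g] alternation.
If /g/ were underlying and a rule turned it into [k] in isolation, 'egg' would also alternate; but it has [g] in both [ʒamug] and [ʒamugɔ].
Therefore /k/ is basic and [g] is derived by intervocalic voicing (voiceless stops become voiced between vowels).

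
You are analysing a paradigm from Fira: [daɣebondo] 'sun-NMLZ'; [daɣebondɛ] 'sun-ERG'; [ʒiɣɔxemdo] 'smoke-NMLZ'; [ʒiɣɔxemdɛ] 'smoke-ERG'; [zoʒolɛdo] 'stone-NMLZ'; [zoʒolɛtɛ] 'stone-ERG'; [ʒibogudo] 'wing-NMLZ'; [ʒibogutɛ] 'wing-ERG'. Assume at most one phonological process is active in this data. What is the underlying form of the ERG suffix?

The ERG morpheme has two allomorphs, [-dɛ] and [-tɛ].
By contrast the NMLZ suffix keeps its initial [d] throughout — that segment must be underlying.
So the underlying form is /-tɛ/, and voiceless stops become voiced after a nasal.

/-tɛ/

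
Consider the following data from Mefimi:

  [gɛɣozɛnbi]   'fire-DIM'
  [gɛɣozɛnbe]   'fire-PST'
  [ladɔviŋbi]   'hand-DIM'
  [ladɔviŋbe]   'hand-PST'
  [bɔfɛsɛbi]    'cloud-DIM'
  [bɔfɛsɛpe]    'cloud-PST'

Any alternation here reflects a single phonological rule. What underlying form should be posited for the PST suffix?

The PST morpheme has two allomorphs, [-be] and [-pe].
The DIM suffix, which begins with [b], is invariant after every stem; so [b] is not altered by any rule here.
So the underlying form is /-pe/, and voiceless stops become voiced after a nasal.

/-pe/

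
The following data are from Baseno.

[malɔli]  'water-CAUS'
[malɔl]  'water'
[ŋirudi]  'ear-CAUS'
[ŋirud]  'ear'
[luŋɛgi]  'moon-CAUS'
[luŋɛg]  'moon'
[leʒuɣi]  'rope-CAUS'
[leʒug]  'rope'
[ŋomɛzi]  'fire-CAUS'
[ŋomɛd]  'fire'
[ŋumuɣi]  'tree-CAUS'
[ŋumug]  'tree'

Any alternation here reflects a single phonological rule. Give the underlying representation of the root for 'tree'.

In [ŋumuɣi] and [ŋumug] the final segment of 'tree' alternates: [ɣ] ~ [g].
The stem 'moon' ([luŋɛgi], [luŋɛg]) shows [g] unchanged in both environments, so [g] cannot be basic with [ɣ] derived before the CAUS suffix.
The underlying segment must be /ɣ/; voiced fricatives become stops word-finally, yielding [g] there.

/ŋumuɣ/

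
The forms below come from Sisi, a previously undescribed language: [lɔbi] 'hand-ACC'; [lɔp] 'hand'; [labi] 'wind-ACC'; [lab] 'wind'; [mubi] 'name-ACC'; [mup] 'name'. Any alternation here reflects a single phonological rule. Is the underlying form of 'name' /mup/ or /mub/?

/mup/

In [mubi] and [mup] the final segment of 'name' alternates: [b] ~ [p].
The stem 'wind' ([labi], [lab]) shows [b] unchanged in both environments, so [b] cannot be basic with [p] derived in isolation.
Therefore /p/ is basic and [b] is derived by intervocalic voicing (voiceless stops become voiced between vowels).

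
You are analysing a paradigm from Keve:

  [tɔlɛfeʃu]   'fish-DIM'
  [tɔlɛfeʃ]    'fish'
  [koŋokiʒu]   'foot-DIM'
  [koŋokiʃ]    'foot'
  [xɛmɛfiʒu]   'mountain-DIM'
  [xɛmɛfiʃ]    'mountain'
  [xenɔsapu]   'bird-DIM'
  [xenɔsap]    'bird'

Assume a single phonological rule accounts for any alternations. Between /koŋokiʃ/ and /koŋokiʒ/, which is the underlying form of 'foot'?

In [koŋokiʒu] and [koŋokiʃ] the final segment of 'foot' alternates: [ʒ] ~ [ʃ].
But 'fish' keeps [ʃ] in both environments ([tɔlɛfeʃu], [tɔlɛfeʃ]), so there is no rule changing /ʃ/ to [ʒ] before the DIM suffix.
The alternation reflects word-final obstruent devoicing: voiced obstruents become voiceless word-finally. /ʒ/ is underlying.

/koŋokiʒ/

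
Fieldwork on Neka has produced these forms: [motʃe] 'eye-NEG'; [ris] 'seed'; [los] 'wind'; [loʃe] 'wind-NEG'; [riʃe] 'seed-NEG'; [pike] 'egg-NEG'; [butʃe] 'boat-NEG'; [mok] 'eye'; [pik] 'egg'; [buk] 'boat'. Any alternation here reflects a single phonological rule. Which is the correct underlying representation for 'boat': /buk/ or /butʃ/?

/butʃ/

In [butʃe] and [buk] the final segment of 'boat' alternates: [tʃ] ~ [k].
But 'egg' keeps [k] in both environments ([pike], [pik]), so there is no rule changing /k/ to [tʃ] before the NEG suffix.
So /tʃ/ is underlying, and a rule of depalatalization — palato-alveolar /tʃ/ and /ʃ/ become [k] and [s] when no front vowel follows — gives [k].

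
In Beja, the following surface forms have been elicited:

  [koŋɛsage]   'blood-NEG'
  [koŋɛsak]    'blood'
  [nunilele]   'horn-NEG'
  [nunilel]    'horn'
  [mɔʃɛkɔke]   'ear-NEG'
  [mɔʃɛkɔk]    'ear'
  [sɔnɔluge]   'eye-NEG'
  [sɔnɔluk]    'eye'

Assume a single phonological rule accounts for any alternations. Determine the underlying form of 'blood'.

The stem for 'blood' ends in [g] in [koŋɛsage] but [k] in [koŋɛsak].
But 'ear' keeps [k] in both environments ([mɔʃɛkɔke], [mɔʃɛkɔk]), so there is no rule changing /k/ to [g] before the NEG suffix.
The alternation reflects word-final obstruent devoicing: voiced obstruents become voiceless word-finally. /g/ is underlying.
Hence 'blood' is /koŋɛsag/ underlyingly.

/koŋɛsag/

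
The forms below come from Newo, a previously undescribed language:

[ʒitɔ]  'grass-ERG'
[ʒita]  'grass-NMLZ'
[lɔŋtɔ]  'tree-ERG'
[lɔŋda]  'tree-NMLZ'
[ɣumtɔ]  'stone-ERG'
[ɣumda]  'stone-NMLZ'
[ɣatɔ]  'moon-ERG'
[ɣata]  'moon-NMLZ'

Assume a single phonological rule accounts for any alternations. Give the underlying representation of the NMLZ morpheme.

/-da/

The NMLZ morpheme has two allomorphs, [-da] and [-ta].
The ERG suffix, which begins with [t], is invariant after every stem; so [t] is not altered by any rule here.
So the underlying form is /-da/, and voiced stops become voiceless after a vowel.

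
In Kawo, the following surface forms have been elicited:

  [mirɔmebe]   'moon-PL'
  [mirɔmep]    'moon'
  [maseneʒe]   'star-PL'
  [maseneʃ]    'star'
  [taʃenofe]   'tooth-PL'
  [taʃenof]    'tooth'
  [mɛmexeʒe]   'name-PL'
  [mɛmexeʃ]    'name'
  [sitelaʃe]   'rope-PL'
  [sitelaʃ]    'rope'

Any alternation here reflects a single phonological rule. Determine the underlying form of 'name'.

/mɛmexeʒ/

The stem for 'name' ends in [ʒ] in [mɛmexeʒe] but [ʃ] in [mɛmexeʃ].
Compare 'rope', with invariant [ʃ] in [sitelaʃe] and [sitelaʃ]: an analysis with underlying /ʃ/ and a rule producing [ʒ] before the PL suffix would wrongly predict alternation here too.
The alternation reflects word-final obstruent devoicing: voiced obstruents become voiceless word-finally. /ʒ/ is underlying.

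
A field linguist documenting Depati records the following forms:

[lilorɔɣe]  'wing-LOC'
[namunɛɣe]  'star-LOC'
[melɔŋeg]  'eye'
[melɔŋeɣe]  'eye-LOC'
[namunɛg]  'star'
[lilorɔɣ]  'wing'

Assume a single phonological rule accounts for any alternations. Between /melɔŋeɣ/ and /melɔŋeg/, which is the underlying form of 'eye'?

/melɔŋeg/

The root 'eye' surfaces as [melɔŋeg] and [melɔŋeɣe], with a stem-final [g] ~ [ɣ] alternation.
The stem 'wing' ([lilorɔɣ], [lilorɔɣe]) shows [ɣ] unchanged in both environments, so [ɣ] cannot be basic with [g] derived in isolation.
The underlying segment must be /g/; voiced stops become fricatives between vowels, yielding [ɣ] there.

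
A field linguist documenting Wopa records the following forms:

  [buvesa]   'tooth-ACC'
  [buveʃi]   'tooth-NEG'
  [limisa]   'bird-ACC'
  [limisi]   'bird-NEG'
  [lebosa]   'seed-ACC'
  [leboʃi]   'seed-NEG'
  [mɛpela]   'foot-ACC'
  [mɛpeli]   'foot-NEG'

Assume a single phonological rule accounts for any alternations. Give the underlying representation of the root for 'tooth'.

The stem for 'tooth' ends in [s] in [buvesa] but [ʃ] in [buveʃi].
Compare 'bird', with invariant [s] in [limisa] and [limisi]: an analysis with underlying /s/ and a rule producing [ʃ] before the NEG suffix would wrongly predict alternation here too.
The underlying segment must be /ʃ/; palato-alveolar /ʃ/ becomes [s] when no front vowel follows, yielding [s] there.
So 'tooth' = /buveʃ/.

/buveʃ/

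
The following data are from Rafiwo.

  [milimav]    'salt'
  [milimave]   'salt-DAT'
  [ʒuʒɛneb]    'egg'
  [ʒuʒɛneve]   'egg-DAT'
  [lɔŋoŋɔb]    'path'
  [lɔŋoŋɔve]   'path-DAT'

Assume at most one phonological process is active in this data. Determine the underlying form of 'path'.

/lɔŋoŋɔb/

'path' shows [b] ~ [v] at the end of the stem ([lɔŋoŋɔb] vs [lɔŋoŋɔve]).
If /v/ were underlying and a rule turned it into [b] in isolation, 'salt' would also alternate; but it has [v] in both [milimav] and [milimave].
Therefore /b/ is basic and [v] is derived by intervocalic spirantization (voiced stops become fricatives between vowels).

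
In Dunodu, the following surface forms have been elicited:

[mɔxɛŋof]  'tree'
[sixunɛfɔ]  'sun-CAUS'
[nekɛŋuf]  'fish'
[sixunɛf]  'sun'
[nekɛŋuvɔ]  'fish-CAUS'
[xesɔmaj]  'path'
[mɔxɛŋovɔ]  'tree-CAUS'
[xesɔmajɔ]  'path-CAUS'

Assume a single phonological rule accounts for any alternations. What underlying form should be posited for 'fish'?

The stem for 'fish' ends in [f] in [nekɛŋuf] but [v] in [nekɛŋuvɔ].
If /f/ were underlying and a rule turned it into [v] before the CAUS suffix, 'sun' would also alternate; but it has [f] in both [sixunɛf] and [sixunɛfɔ].
Therefore /v/ is basic and [f] is derived by word-final obstruent devoicing (voiced obstruents become voiceless word-finally).
Hence 'fish' is /nekɛŋuv/ underlyingly.

/nekɛŋuv/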